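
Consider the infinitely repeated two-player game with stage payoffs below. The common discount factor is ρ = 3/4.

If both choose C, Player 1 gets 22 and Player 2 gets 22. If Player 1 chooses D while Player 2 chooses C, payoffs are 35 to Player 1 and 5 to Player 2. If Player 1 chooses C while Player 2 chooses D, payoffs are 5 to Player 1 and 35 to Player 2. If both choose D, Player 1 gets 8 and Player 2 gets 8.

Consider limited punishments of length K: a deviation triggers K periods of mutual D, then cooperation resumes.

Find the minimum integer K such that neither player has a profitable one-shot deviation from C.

2

No profitable deviation requires (22−8)(ρ+…+ρ^K) ≥ 35−22, i.e. ρ+…+ρ^K ≥ 13/14 ≈ 0.9286.
With ρ = 3/4, the partial sums are K=1: 0.7500, K=2: 1.3125.
K = 2 is the first length at which the sum reaches 0.9286.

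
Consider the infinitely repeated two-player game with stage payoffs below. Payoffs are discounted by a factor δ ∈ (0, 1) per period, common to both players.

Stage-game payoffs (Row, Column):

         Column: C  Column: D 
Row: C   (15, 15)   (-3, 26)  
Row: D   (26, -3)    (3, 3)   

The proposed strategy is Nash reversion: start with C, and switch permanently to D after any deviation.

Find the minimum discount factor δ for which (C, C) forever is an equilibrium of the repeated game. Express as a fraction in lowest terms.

11/23

One-period gain from deviating is 26 − 15 = 11. The loss is 15 − 3 = 12 in every subsequent period, with present value 12·δ/(1−δ).
Deviation is unprofitable when 12·δ/(1−δ) ≥ 11, i.e. δ/(1−δ) ≥ 11/12.
Equivalently δ ≥ 11/(11+12) = 11/23.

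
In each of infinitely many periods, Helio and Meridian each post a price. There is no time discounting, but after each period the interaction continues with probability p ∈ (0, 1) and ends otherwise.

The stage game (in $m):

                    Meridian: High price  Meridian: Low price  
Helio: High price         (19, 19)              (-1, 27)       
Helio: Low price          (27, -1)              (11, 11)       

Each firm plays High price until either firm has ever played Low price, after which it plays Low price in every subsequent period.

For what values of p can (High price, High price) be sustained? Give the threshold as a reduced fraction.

With no time discounting, the continuation probability p plays the role of the discount factor.
Grim-trigger IC: 19/(1−p) ≥ 27 + 11p/(1−p) ⇒ p ≥ (27−19)/(27−11) = 1/2.

1/2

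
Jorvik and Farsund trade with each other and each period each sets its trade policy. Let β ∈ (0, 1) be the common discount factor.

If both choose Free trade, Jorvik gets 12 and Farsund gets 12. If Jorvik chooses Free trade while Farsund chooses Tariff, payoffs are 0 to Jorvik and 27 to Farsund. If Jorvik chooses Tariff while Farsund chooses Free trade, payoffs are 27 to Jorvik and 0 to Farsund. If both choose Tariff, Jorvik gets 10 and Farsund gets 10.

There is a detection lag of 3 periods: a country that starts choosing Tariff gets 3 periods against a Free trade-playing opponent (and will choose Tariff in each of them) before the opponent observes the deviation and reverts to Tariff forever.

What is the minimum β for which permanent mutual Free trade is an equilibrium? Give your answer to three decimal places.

0.959

A deviator earns 27 for 3 periods, then 10 forever; cooperating earns 12 forever. Multiplying the IC by (1−β):
12 ≥ 27(1−β^3) + 10β^3, so 17·β^3 ≥ 15 and β^3 ≥ 15/17.
β ≥ (15/17)^(1/3) ≈ 0.959.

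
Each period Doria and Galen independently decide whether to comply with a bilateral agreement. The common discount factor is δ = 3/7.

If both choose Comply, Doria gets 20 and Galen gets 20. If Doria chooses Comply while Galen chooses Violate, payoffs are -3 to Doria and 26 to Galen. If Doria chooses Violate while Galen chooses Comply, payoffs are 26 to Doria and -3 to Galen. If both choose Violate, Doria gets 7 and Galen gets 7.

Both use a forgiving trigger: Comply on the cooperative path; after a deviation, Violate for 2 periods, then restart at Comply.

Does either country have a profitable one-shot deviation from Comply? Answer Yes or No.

Comparing payoff streams over the 3 periods until play realigns: cooperate → 20(1+δ+…+δ^2); deviate → 26 + 7(δ+…+δ^2).
Cooperation is sustained iff (20−7)(δ+…+δ^2) ≥ 26−20.
δ+…+δ^2 = 3/7·(1−(3/7)^2)/(1−3/7) = 0.6122, and (26−20)/(20−7) = 0.4615.
0.6122 ≥ 0.4615, so cooperation is sustainable.

No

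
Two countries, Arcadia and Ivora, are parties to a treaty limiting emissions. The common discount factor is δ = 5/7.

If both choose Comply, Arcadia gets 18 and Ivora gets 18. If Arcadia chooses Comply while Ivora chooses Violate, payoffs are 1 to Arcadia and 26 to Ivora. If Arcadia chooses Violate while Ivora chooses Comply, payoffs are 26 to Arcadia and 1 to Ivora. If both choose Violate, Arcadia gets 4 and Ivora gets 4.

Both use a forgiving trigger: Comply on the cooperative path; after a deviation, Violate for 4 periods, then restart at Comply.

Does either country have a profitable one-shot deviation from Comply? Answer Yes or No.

No

IC: δ+…+δ^4 ≥ (26−18)/(18−4) = 4/7.
At δ = 5/7: partial sum = 1.8492 ≥ 0.5714. Cooperation sustainable.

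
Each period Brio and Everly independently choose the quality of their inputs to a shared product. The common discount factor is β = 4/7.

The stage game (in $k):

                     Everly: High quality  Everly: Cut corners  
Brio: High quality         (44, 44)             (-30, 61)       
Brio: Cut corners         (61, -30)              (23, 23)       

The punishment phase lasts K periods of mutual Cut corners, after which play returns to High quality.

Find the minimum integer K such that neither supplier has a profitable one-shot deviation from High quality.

2

Need Σ_{k=1}^{K} β^k ≥ (61−44)/(44−23) = 0.8095 at β = 4/7.
At K = 1 the sum is 0.5714 < 0.8095; at K = 2 it is 0.8980 ≥ 0.8095.
So the minimum punishment length is K = 2.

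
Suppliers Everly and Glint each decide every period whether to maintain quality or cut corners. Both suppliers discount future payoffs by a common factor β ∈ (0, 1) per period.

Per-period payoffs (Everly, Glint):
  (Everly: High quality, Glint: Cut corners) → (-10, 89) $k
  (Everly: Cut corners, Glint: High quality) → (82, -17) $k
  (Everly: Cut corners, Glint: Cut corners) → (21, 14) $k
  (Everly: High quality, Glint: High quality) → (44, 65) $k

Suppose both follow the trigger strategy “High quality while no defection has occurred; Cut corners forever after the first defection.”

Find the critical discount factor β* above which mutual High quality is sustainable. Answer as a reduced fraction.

38/61

Everly: cooperation gives 44 each period; deviation gives 82 once then 21 forever.
  44/(1−β) ≥ 82 + 21β/(1−β) ⇒ β ≥ 38/61.
Glint: cooperation gives 65 each period; deviation gives 89 once then 14 forever.
  β ≥ 24/75 = 8/25.
Both must hold, so the binding constraint is Everly's: β ≥ 38/61.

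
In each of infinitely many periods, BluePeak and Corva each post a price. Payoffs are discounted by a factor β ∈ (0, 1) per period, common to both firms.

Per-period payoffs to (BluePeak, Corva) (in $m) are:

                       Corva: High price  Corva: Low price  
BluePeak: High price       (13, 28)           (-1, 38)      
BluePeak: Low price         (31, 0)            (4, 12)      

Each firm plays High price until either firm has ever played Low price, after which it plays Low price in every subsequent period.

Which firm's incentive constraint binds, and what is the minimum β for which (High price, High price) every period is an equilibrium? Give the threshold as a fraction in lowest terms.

BluePeak; β ≥ 2/3

BluePeak's threshold: (31−13)/(31−4) = 2/3.
Corva's threshold: (38−28)/(38−12) = 5/13.
2/3 > 5/13, so BluePeak binds and β* = 2/3.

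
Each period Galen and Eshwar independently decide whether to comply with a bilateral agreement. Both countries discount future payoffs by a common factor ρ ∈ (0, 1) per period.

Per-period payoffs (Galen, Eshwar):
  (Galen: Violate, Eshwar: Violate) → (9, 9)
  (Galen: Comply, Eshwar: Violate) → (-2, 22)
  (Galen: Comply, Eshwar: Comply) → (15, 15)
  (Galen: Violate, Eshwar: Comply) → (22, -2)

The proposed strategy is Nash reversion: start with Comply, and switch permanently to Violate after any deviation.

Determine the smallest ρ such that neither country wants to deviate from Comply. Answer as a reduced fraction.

7/13

Under grim trigger the critical discount factor is (T−C)/(T−P) with T = 22, C = 15, P = 9.
ρ* = (22−15)/(22−9) = 7/13.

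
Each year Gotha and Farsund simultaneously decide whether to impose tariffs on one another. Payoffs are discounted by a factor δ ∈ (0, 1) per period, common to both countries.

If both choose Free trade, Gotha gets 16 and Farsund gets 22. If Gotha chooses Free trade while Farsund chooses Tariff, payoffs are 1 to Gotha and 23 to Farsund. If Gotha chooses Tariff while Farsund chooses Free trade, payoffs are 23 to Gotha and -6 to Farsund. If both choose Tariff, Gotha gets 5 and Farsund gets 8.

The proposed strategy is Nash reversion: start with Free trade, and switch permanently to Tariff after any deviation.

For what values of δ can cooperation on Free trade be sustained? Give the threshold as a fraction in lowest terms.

For Gotha: deviation gain 23−16 = 7, per-period punishment loss 16−5 = 11. IC gives δ ≥ 7/18.
For Farsund: gain 1, loss 14 per period, so δ ≥ 1/15.
The tighter constraint is Gotha's, so cooperation needs δ ≥ 7/18.

7/18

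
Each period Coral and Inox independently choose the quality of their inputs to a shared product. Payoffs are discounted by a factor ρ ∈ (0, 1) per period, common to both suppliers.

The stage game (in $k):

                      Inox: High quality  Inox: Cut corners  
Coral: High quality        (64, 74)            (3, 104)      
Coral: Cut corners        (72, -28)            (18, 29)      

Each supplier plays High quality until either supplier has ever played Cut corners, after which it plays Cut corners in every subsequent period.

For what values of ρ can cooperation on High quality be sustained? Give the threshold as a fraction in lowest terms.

For Coral: deviation gain 72−64 = 8, per-period punishment loss 64−18 = 46. IC gives ρ ≥ 8/54 = 4/27.
For Inox: gain 30, loss 45 per period, so ρ ≥ 30/75 = 2/5.
The tighter constraint is Inox's, so cooperation needs ρ ≥ 2/5.

2/5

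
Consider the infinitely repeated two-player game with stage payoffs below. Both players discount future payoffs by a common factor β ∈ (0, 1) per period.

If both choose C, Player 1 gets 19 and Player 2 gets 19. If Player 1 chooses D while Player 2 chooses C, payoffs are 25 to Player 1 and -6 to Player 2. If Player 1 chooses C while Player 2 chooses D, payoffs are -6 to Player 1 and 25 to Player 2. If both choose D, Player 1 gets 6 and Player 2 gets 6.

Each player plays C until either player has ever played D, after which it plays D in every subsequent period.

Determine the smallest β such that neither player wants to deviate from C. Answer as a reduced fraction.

Cooperation forever yields 19 each period: 19/(1−β).
Deviating yields 25 once, then 6 forever: 25 + 6β/(1−β).
No profitable deviation requires 19/(1−β) ≥ 25 + 6β/(1−β).
Multiplying by (1−β): 19 ≥ 25(1−β) + 6β = 25 − 19β.
So 19β ≥ 6, i.e. β ≥ 6/19.

6/19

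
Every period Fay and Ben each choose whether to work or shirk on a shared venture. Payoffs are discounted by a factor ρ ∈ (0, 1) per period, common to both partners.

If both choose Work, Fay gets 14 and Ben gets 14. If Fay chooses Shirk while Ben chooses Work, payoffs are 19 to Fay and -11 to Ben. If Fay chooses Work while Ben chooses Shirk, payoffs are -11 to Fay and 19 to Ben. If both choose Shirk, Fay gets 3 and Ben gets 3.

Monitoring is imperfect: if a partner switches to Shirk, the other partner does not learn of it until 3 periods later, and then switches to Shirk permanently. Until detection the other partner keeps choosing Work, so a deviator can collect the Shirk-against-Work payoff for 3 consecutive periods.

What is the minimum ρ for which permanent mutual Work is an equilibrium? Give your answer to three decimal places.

0.679

The best deviation is to choose Shirk for all 3 undetected periods, earning 19 each, then 3 forever once detected.
Deviation value: 19(1−ρ^3)/(1−ρ) + 3ρ^3/(1−ρ); cooperation value: 14/(1−ρ).
IC: 14 ≥ 19(1−ρ^3) + 3ρ^3 = 19 − 16ρ^3.
So ρ^3 ≥ 5/16, giving ρ ≥ (5/16)^(1/3) ≈ 0.679.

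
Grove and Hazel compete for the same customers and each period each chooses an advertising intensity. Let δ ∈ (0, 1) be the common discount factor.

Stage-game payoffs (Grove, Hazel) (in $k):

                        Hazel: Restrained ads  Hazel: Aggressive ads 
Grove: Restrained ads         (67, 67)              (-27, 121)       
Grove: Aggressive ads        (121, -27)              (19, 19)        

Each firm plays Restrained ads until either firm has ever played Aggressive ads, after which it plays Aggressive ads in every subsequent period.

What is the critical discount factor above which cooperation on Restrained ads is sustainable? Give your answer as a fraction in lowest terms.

67/(1−δ) ≥ 121 + 19δ/(1−δ)
67 ≥ 121 − 102δ
δ ≥ 54/102 = 9/17.

9/17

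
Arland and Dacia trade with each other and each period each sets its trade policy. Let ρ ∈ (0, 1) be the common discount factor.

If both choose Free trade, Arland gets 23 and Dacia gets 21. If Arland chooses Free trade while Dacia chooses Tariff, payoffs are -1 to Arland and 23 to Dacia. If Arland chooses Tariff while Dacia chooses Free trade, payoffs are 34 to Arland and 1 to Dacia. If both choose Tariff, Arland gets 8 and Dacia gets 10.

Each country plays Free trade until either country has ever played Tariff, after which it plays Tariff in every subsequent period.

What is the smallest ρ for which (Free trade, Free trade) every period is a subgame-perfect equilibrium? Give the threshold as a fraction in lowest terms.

11/26

Arland's threshold: (34−23)/(34−8) = 11/26.
Dacia's threshold: (23−21)/(23−10) = 2/13.
11/26 > 2/13, so Arland binds and ρ* = 11/26.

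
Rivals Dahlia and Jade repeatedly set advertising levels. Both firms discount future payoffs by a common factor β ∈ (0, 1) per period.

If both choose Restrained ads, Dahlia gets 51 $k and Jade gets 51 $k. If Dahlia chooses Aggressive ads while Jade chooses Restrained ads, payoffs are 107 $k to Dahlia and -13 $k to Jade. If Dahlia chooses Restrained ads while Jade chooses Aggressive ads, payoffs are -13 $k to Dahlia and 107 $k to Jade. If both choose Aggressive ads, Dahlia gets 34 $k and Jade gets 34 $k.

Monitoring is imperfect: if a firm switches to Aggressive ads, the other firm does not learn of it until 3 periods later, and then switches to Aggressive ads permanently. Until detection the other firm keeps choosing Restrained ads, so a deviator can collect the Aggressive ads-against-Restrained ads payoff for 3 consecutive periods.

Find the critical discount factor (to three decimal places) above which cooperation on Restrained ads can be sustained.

The best deviation is to choose Aggressive ads for all 3 undetected periods, earning 107 each, then 34 forever once detected.
Deviation value: 107(1−β^3)/(1−β) + 34β^3/(1−β); cooperation value: 51/(1−β).
IC: 51 ≥ 107(1−β^3) + 34β^3 = 107 − 73β^3.
So β^3 ≥ 56/73, giving β ≥ (56/73)^(1/3) ≈ 0.915.

0.915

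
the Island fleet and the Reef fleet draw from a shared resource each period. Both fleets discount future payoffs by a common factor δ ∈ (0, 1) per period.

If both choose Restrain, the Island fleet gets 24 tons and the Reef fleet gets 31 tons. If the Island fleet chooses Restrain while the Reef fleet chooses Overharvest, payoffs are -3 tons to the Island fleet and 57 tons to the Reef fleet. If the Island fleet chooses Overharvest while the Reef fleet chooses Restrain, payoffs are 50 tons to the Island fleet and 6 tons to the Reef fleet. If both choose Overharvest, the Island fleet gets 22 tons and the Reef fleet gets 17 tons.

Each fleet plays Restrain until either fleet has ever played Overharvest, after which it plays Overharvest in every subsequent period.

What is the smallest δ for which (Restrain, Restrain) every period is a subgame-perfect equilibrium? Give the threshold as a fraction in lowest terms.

the Island fleet: cooperation gives 24 each period; deviation gives 50 once then 22 forever.
  24/(1−δ) ≥ 50 + 22δ/(1−δ) ⇒ δ ≥ 26/28 = 13/14.
the Reef fleet: cooperation gives 31 each period; deviation gives 57 once then 17 forever.
  δ ≥ 26/40 = 13/20.
Both must hold, so the binding constraint is the Island fleet's: δ ≥ 13/14.

13/14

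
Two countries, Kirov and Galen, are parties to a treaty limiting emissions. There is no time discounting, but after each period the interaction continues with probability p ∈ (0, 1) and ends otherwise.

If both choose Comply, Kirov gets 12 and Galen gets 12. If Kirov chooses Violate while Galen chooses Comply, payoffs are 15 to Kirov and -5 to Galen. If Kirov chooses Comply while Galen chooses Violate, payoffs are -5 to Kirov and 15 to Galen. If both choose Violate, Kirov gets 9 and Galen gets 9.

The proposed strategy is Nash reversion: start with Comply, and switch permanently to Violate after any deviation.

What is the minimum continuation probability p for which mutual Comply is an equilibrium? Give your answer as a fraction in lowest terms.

1/2

Expected cooperation value is 12 + p·12 + p²·12 + … = 12/(1−p); deviation gives 15 + p·9/(1−p).
12 ≥ 15(1−p) + 9p ⇒ 6p ≥ 3 ⇒ p ≥ 3/6 = 1/2.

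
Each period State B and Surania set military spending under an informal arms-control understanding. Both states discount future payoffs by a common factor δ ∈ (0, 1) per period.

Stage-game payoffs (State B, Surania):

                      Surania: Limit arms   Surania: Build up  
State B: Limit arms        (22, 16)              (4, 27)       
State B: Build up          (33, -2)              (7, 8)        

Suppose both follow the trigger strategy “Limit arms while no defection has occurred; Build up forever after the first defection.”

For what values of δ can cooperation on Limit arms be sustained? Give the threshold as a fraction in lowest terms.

11/19

For State B: deviation gain 33−22 = 11, per-period punishment loss 22−7 = 15. IC gives δ ≥ 11/26.
For Surania: gain 11, loss 8 per period, so δ ≥ 11/19.
The tighter constraint is Surania's, so cooperation needs δ ≥ 11/19.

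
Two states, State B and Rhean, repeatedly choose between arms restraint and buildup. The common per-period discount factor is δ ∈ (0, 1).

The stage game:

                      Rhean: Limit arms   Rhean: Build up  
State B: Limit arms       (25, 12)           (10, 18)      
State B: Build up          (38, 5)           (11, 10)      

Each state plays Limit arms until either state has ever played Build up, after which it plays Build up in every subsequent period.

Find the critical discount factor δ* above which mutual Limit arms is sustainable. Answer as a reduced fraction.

3/4

State B's threshold: (38−25)/(38−11) = 13/27.
Rhean's threshold: (18−12)/(18−10) = 3/4.
13/27 < 3/4, so Rhean binds and δ* = 3/4.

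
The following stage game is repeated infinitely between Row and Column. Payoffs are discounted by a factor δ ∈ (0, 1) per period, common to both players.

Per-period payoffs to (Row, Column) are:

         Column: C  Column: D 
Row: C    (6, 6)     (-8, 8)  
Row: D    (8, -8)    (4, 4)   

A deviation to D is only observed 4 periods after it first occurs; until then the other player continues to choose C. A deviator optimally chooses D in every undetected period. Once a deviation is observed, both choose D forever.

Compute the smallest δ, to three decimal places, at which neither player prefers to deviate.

0.841

The best deviation is to choose D for all 4 undetected periods, earning 8 each, then 4 forever once detected.
Deviation value: 8(1−δ^4)/(1−δ) + 4δ^4/(1−δ); cooperation value: 6/(1−δ).
IC: 6 ≥ 8(1−δ^4) + 4δ^4 = 8 − 4δ^4.
So δ^4 ≥ 2/4 = 1/2, giving δ ≥ (1/2)^(1/4) ≈ 0.841.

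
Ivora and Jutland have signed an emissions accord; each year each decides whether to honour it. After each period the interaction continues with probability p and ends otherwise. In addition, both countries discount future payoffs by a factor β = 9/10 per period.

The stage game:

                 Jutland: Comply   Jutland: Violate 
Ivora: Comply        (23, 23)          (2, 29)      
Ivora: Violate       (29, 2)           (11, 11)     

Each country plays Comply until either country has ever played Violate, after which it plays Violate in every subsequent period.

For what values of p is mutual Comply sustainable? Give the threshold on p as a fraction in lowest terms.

Expected continuation weight on next period's payoff is β·p = 9/10·p, which plays the role of the discount factor.
Cooperation requires 9/10·p ≥ (29−23)/(29−11) = 1/3, hence p ≥ 10/27.

10/27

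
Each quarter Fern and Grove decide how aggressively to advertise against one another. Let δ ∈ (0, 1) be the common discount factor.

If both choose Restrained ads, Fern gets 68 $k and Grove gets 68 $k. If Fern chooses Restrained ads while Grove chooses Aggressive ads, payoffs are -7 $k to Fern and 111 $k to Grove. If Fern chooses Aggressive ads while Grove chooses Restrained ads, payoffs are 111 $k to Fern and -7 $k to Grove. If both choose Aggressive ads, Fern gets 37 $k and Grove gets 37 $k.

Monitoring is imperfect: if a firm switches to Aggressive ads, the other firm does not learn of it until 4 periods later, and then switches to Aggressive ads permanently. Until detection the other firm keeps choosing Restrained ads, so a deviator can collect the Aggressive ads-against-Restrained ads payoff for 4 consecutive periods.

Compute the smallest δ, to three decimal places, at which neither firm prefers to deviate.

0.873

Deviating for the 4 undetected periods gains 111−68 = 43 per period over cooperation, then loses 68−37 = 31 per period forever once punishment starts.
Gain: 43(1 + δ + … + δ^3); loss: 31·δ^4/(1−δ).
No profitable deviation ⇔ 43(1−δ^4) ≤ 31·δ^4, i.e. δ^4 ≥ 43/(43+31) = 43/74.
Hence δ ≥ (43/74)^(1/4) ≈ 0.873.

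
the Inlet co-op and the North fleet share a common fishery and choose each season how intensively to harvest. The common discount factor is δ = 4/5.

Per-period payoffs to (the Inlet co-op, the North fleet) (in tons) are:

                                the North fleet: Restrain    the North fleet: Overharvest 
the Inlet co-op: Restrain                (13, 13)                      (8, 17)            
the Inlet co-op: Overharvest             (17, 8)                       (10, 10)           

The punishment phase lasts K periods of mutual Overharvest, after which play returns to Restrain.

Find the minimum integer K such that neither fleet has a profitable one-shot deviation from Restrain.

2

IC: δ(1−δ^K)/(1−δ) ≥ (17−13)/(13−10) = 4/3.
With δ = 4/5: need 1 − δ^K ≥ 4/3·(1−4/5)/(4/5), i.e. δ^K ≤ 0.6667.
Since (4/5)^1 = 0.8000 and (4/5)^2 = 0.6400, the smallest such K is 2.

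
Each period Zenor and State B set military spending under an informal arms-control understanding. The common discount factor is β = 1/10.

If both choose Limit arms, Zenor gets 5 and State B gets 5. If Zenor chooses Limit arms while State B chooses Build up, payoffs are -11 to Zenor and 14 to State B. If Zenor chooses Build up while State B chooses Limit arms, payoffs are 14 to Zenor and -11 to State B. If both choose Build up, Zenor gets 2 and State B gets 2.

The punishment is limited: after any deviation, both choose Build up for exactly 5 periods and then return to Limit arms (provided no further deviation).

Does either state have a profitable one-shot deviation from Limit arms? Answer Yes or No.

Yes

IC: β+…+β^5 ≥ (14−5)/(5−2) = 3.
At β = 1/10: partial sum = 0.1111 < 3.0000. Cooperation not sustainable.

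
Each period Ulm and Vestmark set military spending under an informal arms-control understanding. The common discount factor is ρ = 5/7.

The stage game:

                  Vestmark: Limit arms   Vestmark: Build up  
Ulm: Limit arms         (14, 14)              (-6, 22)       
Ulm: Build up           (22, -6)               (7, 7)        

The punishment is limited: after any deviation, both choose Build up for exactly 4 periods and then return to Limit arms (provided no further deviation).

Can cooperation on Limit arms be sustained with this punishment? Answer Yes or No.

Comparing payoff streams over the 5 periods until play realigns: cooperate → 14(1+ρ+…+ρ^4); deviate → 22 + 7(ρ+…+ρ^4).
Cooperation is sustained iff (14−7)(ρ+…+ρ^4) ≥ 22−14.
ρ+…+ρ^4 = 5/7·(1−(5/7)^4)/(1−5/7) = 1.8492, and (22−14)/(14−7) = 1.1429.
1.8492 ≥ 1.1429, so cooperation is sustainable.

Yes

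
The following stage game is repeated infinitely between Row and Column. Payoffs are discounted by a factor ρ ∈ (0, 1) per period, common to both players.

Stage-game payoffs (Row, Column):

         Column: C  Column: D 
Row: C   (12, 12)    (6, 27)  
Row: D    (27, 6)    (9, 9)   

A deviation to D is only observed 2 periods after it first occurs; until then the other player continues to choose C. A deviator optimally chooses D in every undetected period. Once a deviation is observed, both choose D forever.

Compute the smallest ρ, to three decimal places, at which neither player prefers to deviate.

A deviator earns 27 for 2 periods, then 9 forever; cooperating earns 12 forever. Multiplying the IC by (1−ρ):
12 ≥ 27(1−ρ^2) + 9ρ^2, so 18·ρ^2 ≥ 15 and ρ^2 ≥ 5/6.
ρ ≥ (5/6)^(1/2) ≈ 0.913.

0.913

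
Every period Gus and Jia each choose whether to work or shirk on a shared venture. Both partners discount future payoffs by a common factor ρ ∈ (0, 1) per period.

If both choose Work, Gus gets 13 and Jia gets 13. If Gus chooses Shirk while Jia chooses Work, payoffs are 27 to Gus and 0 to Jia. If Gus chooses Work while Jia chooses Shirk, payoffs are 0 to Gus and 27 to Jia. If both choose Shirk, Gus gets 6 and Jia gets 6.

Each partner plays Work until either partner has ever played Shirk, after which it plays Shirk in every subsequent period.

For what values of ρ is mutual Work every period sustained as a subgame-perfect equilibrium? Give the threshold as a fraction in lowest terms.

13/(1−ρ) ≥ 27 + 6ρ/(1−ρ)
13 ≥ 27 − 21ρ
ρ ≥ 14/21 = 2/3.

2/3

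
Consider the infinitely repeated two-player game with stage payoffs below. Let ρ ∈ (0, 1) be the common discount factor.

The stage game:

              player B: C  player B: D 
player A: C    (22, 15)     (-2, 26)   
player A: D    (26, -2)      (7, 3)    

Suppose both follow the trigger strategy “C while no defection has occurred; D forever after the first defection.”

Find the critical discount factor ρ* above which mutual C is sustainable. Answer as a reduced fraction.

11/23

For player A: deviation gain 26−22 = 4, per-period punishment loss 22−7 = 15. IC gives ρ ≥ 4/19.
For player B: gain 11, loss 12 per period, so ρ ≥ 11/23.
The tighter constraint is player B's, so cooperation needs ρ ≥ 11/23.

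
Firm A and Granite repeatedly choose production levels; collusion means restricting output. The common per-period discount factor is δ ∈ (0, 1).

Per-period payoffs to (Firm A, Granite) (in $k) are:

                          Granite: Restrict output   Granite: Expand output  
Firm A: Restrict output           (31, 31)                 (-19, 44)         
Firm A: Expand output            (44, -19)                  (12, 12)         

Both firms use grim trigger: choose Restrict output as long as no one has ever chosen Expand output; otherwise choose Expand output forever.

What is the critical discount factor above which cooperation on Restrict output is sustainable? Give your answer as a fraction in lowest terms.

Under grim trigger the critical discount factor is (T−C)/(T−P) with T = 44, C = 31, P = 12.
δ* = (44−31)/(44−12) = 13/32.

13/32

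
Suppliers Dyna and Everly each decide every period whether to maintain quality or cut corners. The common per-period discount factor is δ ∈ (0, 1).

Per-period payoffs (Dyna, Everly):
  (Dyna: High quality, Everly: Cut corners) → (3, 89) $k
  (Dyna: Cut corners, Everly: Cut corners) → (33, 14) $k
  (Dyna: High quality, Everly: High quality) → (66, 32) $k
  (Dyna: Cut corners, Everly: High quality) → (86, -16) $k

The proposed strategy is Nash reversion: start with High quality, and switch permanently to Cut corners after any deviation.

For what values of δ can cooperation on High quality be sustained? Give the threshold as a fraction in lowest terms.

For Dyna: deviation gain 86−66 = 20, per-period punishment loss 66−33 = 33. IC gives δ ≥ 20/53.
For Everly: gain 57, loss 18 per period, so δ ≥ 57/75 = 19/25.
The tighter constraint is Everly's, so cooperation needs δ ≥ 19/25.

19/25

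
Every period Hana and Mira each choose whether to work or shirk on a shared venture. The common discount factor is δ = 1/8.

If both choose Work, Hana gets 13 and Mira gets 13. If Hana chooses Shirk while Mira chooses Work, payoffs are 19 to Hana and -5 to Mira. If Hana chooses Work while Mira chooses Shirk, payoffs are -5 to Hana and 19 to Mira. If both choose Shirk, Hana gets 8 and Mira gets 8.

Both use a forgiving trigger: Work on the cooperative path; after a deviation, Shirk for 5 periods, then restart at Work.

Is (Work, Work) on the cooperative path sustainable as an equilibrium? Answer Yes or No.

No

IC: δ+…+δ^5 ≥ (19−13)/(13−8) = 6/5.
At δ = 1/8: partial sum = 0.1429 < 1.2000. Cooperation not sustainable.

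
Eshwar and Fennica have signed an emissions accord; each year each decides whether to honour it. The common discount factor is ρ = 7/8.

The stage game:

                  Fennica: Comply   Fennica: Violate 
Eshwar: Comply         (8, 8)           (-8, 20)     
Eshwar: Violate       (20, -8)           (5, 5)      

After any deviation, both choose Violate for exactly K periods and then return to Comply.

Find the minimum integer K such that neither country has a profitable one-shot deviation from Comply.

IC: ρ(1−ρ^K)/(1−ρ) ≥ (20−8)/(8−5) = 4.
With ρ = 7/8: need 1 − ρ^K ≥ 4·(1−7/8)/(7/8), i.e. ρ^K ≤ 0.4286.
Since (7/8)^6 = 0.4488 and (7/8)^7 = 0.3927, the smallest such K is 7.

7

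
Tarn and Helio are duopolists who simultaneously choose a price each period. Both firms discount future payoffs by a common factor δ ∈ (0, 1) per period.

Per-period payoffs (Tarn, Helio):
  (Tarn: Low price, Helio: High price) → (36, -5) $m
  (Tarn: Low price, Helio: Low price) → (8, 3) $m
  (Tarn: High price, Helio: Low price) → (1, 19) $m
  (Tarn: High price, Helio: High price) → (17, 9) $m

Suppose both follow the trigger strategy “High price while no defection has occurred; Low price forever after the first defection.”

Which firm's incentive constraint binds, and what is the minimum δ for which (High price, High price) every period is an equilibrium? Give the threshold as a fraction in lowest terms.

Tarn; δ ≥ 19/28

Tarn's threshold: (36−17)/(36−8) = 19/28.
Helio's threshold: (19−9)/(19−3) = 5/8.
19/28 > 5/8, so Tarn binds and δ* = 19/28.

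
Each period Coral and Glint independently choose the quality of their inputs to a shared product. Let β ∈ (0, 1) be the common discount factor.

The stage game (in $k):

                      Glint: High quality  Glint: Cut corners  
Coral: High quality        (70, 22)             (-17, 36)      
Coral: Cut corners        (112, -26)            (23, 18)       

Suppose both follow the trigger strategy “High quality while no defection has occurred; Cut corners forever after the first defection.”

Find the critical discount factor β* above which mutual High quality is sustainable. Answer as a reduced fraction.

7/9

Coral's threshold: (112−70)/(112−23) = 42/89.
Glint's threshold: (36−22)/(36−18) = 7/9.
42/89 < 7/9, so Glint binds and β* = 7/9.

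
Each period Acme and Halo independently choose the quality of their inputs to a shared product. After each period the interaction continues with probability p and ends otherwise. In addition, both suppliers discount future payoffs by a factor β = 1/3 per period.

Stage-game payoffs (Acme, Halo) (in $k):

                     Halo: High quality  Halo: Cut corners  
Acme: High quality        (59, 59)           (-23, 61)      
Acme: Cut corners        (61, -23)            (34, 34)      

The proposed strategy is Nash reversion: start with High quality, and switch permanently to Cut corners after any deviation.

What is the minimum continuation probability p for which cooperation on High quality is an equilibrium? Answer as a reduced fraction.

With continuation probability p and discount β, the effective per-period discount factor is βp.
Grim-trigger IC: βp ≥ (61−59)/(61−34) = 2/27.
So p ≥ (2/27)/(1/3) = 2/9.

2/9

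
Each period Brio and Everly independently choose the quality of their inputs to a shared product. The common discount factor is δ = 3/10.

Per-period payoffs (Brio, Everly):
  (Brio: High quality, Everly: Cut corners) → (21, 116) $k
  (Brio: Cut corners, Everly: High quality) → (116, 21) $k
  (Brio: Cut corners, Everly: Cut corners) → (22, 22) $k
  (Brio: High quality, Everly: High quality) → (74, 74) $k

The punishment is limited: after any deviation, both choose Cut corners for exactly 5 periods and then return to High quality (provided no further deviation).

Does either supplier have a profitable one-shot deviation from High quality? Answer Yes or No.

Yes

IC: δ+…+δ^5 ≥ (116−74)/(74−22) = 21/26.
At δ = 3/10: partial sum = 0.4275 < 0.8077. Cooperation not sustainable.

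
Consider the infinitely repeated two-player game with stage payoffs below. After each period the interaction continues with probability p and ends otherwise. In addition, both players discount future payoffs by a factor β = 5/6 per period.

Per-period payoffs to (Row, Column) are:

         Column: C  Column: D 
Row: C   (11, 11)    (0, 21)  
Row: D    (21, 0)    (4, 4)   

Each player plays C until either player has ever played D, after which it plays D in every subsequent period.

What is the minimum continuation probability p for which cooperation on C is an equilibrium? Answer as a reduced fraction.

12/17

With continuation probability p and discount β, the effective per-period discount factor is βp.
Grim-trigger IC: βp ≥ (21−11)/(21−4) = 10/17.
So p ≥ (10/17)/(5/6) = 12/17.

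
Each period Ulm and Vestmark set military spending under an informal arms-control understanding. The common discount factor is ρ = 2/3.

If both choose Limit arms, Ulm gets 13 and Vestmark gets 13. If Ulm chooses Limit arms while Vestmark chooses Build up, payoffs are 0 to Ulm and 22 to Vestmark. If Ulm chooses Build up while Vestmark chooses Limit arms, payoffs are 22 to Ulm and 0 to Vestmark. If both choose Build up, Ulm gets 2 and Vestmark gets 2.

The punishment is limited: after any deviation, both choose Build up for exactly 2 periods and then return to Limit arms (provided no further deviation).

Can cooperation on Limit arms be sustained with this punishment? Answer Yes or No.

IC: ρ+…+ρ^2 ≥ (22−13)/(13−2) = 9/11.
At ρ = 2/3: partial sum = 1.1111 ≥ 0.8182. Cooperation sustainable.

Yes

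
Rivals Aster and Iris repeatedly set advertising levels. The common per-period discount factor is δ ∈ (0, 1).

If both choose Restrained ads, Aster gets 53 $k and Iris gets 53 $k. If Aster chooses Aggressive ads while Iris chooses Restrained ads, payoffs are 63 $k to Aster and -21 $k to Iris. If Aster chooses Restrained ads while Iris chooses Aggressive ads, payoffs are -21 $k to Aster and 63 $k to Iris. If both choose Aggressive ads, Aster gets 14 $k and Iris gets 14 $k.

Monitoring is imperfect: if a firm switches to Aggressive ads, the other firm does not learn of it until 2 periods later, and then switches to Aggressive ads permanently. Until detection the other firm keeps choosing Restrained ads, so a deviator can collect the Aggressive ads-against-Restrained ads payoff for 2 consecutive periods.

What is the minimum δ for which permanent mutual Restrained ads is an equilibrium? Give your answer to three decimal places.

The best deviation is to choose Aggressive ads for all 2 undetected periods, earning 63 each, then 14 forever once detected.
Deviation value: 63(1−δ^2)/(1−δ) + 14δ^2/(1−δ); cooperation value: 53/(1−δ).
IC: 53 ≥ 63(1−δ^2) + 14δ^2 = 63 − 49δ^2.
So δ^2 ≥ 10/49, giving δ ≥ (10/49)^(1/2) ≈ 0.452.

0.452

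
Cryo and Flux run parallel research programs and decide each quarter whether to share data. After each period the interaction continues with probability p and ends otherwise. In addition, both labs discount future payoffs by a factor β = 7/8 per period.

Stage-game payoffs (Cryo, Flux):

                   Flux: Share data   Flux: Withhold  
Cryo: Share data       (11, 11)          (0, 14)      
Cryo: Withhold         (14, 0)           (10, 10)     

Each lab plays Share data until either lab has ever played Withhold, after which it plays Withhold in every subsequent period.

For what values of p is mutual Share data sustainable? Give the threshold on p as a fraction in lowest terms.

Expected continuation weight on next period's payoff is β·p = 7/8·p, which plays the role of the discount factor.
Cooperation requires 7/8·p ≥ (14−11)/(14−10) = 3/4, hence p ≥ 6/7.

6/7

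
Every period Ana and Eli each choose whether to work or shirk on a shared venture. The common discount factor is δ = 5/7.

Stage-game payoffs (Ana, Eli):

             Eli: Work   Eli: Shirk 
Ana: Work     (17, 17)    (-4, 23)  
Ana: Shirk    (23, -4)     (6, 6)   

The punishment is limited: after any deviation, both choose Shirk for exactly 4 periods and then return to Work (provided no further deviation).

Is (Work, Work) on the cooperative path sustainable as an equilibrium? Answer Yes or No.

Yes

Comparing payoff streams over the 5 periods until play realigns: cooperate → 17(1+δ+…+δ^4); deviate → 23 + 6(δ+…+δ^4).
Cooperation is sustained iff (17−6)(δ+…+δ^4) ≥ 23−17.
δ+…+δ^4 = 5/7·(1−(5/7)^4)/(1−5/7) = 1.8492, and (23−17)/(17−6) = 0.5455.
1.8492 ≥ 0.5455, so cooperation is sustainable.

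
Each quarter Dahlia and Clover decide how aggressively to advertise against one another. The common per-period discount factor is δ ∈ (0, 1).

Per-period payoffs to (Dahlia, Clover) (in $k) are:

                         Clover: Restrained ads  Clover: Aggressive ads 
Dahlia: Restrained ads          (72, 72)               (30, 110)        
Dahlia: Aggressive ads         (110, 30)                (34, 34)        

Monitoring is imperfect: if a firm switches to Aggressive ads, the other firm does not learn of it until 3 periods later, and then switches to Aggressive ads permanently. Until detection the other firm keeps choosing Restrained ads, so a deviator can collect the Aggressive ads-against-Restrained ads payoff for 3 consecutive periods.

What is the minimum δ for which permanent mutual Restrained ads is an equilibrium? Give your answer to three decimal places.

0.794

A deviator earns 110 for 3 periods, then 34 forever; cooperating earns 72 forever. Multiplying the IC by (1−δ):
72 ≥ 110(1−δ^3) + 34δ^3, so 76·δ^3 ≥ 38 and δ^3 ≥ 1/2.
δ ≥ (1/2)^(1/3) ≈ 0.794.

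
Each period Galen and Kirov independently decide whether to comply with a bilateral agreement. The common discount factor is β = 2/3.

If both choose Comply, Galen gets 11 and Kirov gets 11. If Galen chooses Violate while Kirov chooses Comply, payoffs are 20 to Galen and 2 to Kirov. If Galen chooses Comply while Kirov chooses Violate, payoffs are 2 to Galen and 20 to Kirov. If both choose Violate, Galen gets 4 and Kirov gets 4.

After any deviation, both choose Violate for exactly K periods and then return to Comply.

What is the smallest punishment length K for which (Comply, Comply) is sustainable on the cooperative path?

Need Σ_{k=1}^{K} β^k ≥ (20−11)/(11−4) = 1.2857 at β = 2/3.
At K = 2 the sum is 1.1111 < 1.2857; at K = 3 it is 1.4074 ≥ 1.2857.
So the minimum punishment length is K = 3.

3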